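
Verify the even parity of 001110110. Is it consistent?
Sum of all bits: 0+0+1+1+1+0+1+1+0 = 5; 5 mod 2 = 1. Result is 1 → parity error detected.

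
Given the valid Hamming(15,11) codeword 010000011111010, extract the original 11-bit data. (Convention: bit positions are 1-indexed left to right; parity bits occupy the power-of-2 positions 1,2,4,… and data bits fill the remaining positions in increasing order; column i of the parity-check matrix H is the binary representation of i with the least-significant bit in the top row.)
Parity bits occupy power-of-2 positions; data bits are at positions {3,5,6,7,9,10,11,12,13,14,15} (1-indexed).
Extract: c[3]=0 c[5]=0 c[6]=0 c[7]=0 c[9]=1 c[10]=1 c[11]=1 c[12]=1 c[13]=0 c[14]=1 c[15]=0
Data = 00001111010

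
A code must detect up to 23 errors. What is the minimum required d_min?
Detecting e errors requires d_min ≥ e + 1 = 23 + 1 = 24.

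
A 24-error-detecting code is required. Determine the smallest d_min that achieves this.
Detecting e errors requires d_min ≥ e + 1 = 24 + 1 = 25.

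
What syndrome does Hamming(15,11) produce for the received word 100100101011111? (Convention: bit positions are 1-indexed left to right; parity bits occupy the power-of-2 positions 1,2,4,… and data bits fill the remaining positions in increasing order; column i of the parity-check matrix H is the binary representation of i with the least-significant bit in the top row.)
Syndrome s = H · r^T (mod 2), r = 100100101011111:
  s[0] = (101010101010101)·(100100101011111) mod 2 = 1+0+0+0+0+0+1+0+1+0+1+0+1+0+1 mod 2 = 0
  s[1] = (011001100110011)·(100100101011111) mod 2 = 0+0+0+0+0+0+1+0+0+0+1+0+0+1+1 mod 2 = 0
  s[2] = (000111100001111)·(100100101011111) mod 2 = 0+0+0+1+0+0+1+0+0+0+0+1+1+1+1 mod 2 = 0
  s[3] = (000000011111111)·(100100101011111) mod 2 = 0+0+0+0+0+0+0+0+1+0+1+1+1+1+1 mod 2 = 0
Syndrome = 0000
s = 0: no error detected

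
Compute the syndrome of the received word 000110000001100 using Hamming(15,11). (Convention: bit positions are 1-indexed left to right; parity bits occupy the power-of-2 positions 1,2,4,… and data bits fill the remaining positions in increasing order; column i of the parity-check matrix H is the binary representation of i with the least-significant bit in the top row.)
Syndrome s = H · r^T (mod 2), r = 000110000001100:
  s[0] = (101010101010101)·(000110000001100) mod 2 = 0+0+0+0+1+0+0+0+0+0+0+0+1+0+0 mod 2 = 0
  s[1] = (011001100110011)·(000110000001100) mod 2 = 0+0+0+0+0+0+0+0+0+0+0+0+0+0+0 mod 2 = 0
  s[2] = (000111100001111)·(000110000001100) mod 2 = 0+0+0+1+1+0+0+0+0+0+0+1+1+0+0 mod 2 = 0
  s[3] = (000000011111111)·(000110000001100) mod 2 = 0+0+0+0+0+0+0+0+0+0+0+1+1+0+0 mod 2 = 0
Syndrome = 0000
s = 0: no error detected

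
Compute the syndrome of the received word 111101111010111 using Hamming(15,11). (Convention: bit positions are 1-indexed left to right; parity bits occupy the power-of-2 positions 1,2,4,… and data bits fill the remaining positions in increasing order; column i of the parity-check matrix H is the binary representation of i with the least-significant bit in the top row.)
Syndrome s = H · r^T (mod 2), r = 111101111010111:
  s[0] = (101010101010101)·(111101111010111) mod 2 = 1+0+1+0+0+0+1+0+1+0+1+0+1+0+1 mod 2 = 1
  s[1] = (011001100110011)·(111101111010111) mod 2 = 0+1+1+0+0+1+1+0+0+0+1+0+0+1+1 mod 2 = 1
  s[2] = (000111100001111)·(111101111010111) mod 2 = 0+0+0+1+0+1+1+0+0+0+0+0+1+1+1 mod 2 = 0
  s[3] = (000000011111111)·(111101111010111) mod 2 = 0+0+0+0+0+0+0+1+1+0+1+0+1+1+1 mod 2 = 0
Syndrome = 1100
Non-zero syndrome: error at position 3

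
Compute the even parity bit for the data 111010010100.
Sum of data bits: 1+1+1+0+1+0+0+1+0+1+0+0 = 6.
6 mod 2 = 0, so parity bit = 0.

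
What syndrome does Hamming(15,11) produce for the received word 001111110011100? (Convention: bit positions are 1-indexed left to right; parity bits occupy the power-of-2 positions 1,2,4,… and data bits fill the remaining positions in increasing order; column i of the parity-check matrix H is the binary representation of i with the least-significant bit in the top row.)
Syndrome s = H · r^T (mod 2), r = 001111110011100:
  s[0] = (101010101010101)·(001111110011100) mod 2 = 0+0+1+0+1+0+1+0+0+0+1+0+1+0+0 mod 2 = 1
  s[1] = (011001100110011)·(001111110011100) mod 2 = 0+0+1+0+0+1+1+0+0+0+1+0+0+0+0 mod 2 = 0
  s[2] = (000111100001111)·(001111110011100) mod 2 = 0+0+0+1+1+1+1+0+0+0+0+1+1+0+0 mod 2 = 0
  s[3] = (000000011111111)·(001111110011100) mod 2 = 0+0+0+0+0+0+0+1+0+0+1+1+1+0+0 mod 2 = 0
Syndrome = 1000
Non-zero syndrome: error at position 1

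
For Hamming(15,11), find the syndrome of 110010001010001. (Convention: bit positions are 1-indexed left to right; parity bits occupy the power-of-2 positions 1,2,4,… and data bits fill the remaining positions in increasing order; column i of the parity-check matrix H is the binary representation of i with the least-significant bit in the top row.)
Syndrome s = H · r^T (mod 2), r = 110010001010001:
  s[0] = (101010101010101)·(110010001010001) mod 2 = 1+0+0+0+1+0+0+0+1+0+1+0+0+0+1 mod 2 = 1
  s[1] = (011001100110011)·(110010001010001) mod 2 = 0+1+0+0+0+0+0+0+0+0+1+0+0+0+1 mod 2 = 1
  s[2] = (000111100001111)·(110010001010001) mod 2 = 0+0+0+0+1+0+0+0+0+0+0+0+0+0+1 mod 2 = 0
  s[3] = (000000011111111)·(110010001010001) mod 2 = 0+0+0+0+0+0+0+0+1+0+1+0+0+0+1 mod 2 = 1
Syndrome = 1101
Non-zero syndrome: error at position 11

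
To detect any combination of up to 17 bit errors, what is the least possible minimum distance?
Detecting e errors requires d_min ≥ e + 1 = 17 + 1 = 18.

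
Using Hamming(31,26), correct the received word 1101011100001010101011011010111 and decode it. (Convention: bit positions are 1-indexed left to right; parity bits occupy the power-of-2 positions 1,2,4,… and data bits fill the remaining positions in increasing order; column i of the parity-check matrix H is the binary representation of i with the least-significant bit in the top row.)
Syndrome s = H · r^T (mod 2), r = 1101011100001010101011011010111:
  s[0] = (1010101010101010101010101010101)·(1101011100001010101011011010111) mod 2 = 1+0+0+0+0+0+1+0+0+0+0+0+1+0+1+0+1+0+1+0+1+0+0+0+1+0+1+0+1+0+1 mod 2 = 1
  s[1] = (0110011001100110011001100110011)·(1101011100001010101011011010111) mod 2 = 0+1+0+0+0+1+1+0+0+0+0+0+0+0+1+0+0+0+1+0+0+1+0+0+0+0+1+0+0+1+1 mod 2 = 1
  s[2] = (0001111000011110000111100001111)·(1101011100001010101011011010111) mod 2 = 0+0+0+1+0+1+1+0+0+0+0+0+1+0+1+0+0+0+0+0+1+1+0+0+0+0+0+0+1+1+1 mod 2 = 0
  s[3] = (0000000111111110000000011111111)·(1101011100001010101011011010111) mod 2 = 0+0+0+0+0+0+0+1+0+0+0+0+1+0+1+0+0+0+0+0+0+0+0+1+1+0+1+0+1+1+1 mod 2 = 1
  s[4] = (0000000000000001111111111111111)·(1101011100001010101011011010111) mod 2 = 0+0+0+0+0+0+0+0+0+0+0+0+0+0+0+0+1+0+1+0+1+1+0+1+1+0+1+0+1+1+1 mod 2 = 0
Syndrome = 11010
Column 11 of H equals this syndrome → error at bit 11 (1-indexed).
Flip bit 11: 1101011100001010101011011010111 → 1101011100101010101011011010111
Extract data bits at positions {3,5,6,7,9,10,11,12,13,14,15,17,18,19,20,21,22,23,24,25,26,27,28,29,30,31}: 00110010101101011011010111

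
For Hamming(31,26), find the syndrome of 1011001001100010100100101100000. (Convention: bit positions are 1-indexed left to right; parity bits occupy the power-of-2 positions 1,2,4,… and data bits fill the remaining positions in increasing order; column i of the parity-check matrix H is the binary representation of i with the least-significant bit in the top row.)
Syndrome s = H · r^T (mod 2), r = 1011001001100010100100101100000:
  s[0] = (1010101010101010101010101010101)·(1011001001100010100100101100000) mod 2 = 1+0+1+0+0+0+1+0+0+0+1+0+0+0+1+0+1+0+0+0+0+0+1+0+1+0+0+0+0+0+0 mod 2 = 0
  s[1] = (0110011001100110011001100110011)·(1011001001100010100100101100000) mod 2 = 0+0+1+0+0+0+1+0+0+1+1+0+0+0+1+0+0+0+0+0+0+0+1+0+0+1+0+0+0+0+0 mod 2 = 1
  s[2] = (0001111000011110000111100001111)·(1011001001100010100100101100000) mod 2 = 0+0+0+1+0+0+1+0+0+0+0+0+0+0+1+0+0+0+0+1+0+0+1+0+0+0+0+0+0+0+0 mod 2 = 1
  s[3] = (0000000111111110000000011111111)·(1011001001100010100100101100000) mod 2 = 0+0+0+0+0+0+0+0+0+1+1+0+0+0+1+0+0+0+0+0+0+0+0+0+1+1+0+0+0+0+0 mod 2 = 1
  s[4] = (0000000000000001111111111111111)·(1011001001100010100100101100000) mod 2 = 0+0+0+0+0+0+0+0+0+0+0+0+0+0+0+0+1+0+0+1+0+0+1+0+1+1+0+0+0+0+0 mod 2 = 1
Syndrome = 01111
Non-zero syndrome: error at position 30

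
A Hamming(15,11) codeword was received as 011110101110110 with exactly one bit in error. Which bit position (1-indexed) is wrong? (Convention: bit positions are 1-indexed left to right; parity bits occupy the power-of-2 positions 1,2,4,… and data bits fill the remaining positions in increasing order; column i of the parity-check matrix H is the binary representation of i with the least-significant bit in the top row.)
Syndrome s = H · r^T (mod 2), r = 011110101110110:
  s[0] = (101010101010101)·(011110101110110) mod 2 = 0+0+1+0+1+0+1+0+1+0+1+0+1+0+0 mod 2 = 0
  s[1] = (011001100110011)·(011110101110110) mod 2 = 0+1+1+0+0+0+1+0+0+1+1+0+0+1+0 mod 2 = 0
  s[2] = (000111100001111)·(011110101110110) mod 2 = 0+0+0+1+1+0+1+0+0+0+0+0+1+1+0 mod 2 = 1
  s[3] = (000000011111111)·(011110101110110) mod 2 = 0+0+0+0+0+0+0+0+1+1+1+0+1+1+0 mod 2 = 1
Syndrome = 0011
Column i of H is the binary representation of i, so the syndrome is the binary index of the flipped bit.
Read s = 0011 with s[0] as LSB: 0·2^0 + 0·2^1 + 1·2^2 + 1·2^3 = 12.
Error is at bit position 12.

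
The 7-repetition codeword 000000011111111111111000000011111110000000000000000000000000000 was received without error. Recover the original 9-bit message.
Split into 7-bit blocks: 0000000 1111111 1111111 0000000 1111111 0000000 0000000 0000000 0000000
Data = 011010000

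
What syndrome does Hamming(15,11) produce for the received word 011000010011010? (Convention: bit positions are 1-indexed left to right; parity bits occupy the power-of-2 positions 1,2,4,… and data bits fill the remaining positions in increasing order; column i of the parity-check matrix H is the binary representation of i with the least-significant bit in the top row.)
Syndrome s = H · r^T (mod 2), r = 011000010011010:
  s[0] = (101010101010101)·(011000010011010) mod 2 = 0+0+1+0+0+0+0+0+0+0+1+0+0+0+0 mod 2 = 0
  s[1] = (011001100110011)·(011000010011010) mod 2 = 0+1+1+0+0+0+0+0+0+0+1+0+0+1+0 mod 2 = 0
  s[2] = (000111100001111)·(011000010011010) mod 2 = 0+0+0+0+0+0+0+0+0+0+0+1+0+1+0 mod 2 = 0
  s[3] = (000000011111111)·(011000010011010) mod 2 = 0+0+0+0+0+0+0+1+0+0+1+1+0+1+0 mod 2 = 0
Syndrome = 0000
s = 0: no error detected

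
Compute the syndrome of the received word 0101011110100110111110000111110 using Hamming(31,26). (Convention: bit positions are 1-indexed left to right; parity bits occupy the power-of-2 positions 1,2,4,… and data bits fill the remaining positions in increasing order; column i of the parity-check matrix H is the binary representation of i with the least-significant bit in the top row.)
Syndrome s = H · r^T (mod 2), r = 0101011110100110111110000111110:
  s[0] = (1010101010101010101010101010101)·(0101011110100110111110000111110) mod 2 = 0+0+0+0+0+0+1+0+1+0+1+0+0+0+1+0+1+0+1+0+1+0+0+0+0+0+1+0+1+0+0 mod 2 = 1
  s[1] = (0110011001100110011001100110011)·(0101011110100110111110000111110) mod 2 = 0+1+0+0+0+1+1+0+0+0+1+0+0+1+1+0+0+1+1+0+0+0+0+0+0+1+1+0+0+1+0 mod 2 = 1
  s[2] = (0001111000011110000111100001111)·(0101011110100110111110000111110) mod 2 = 0+0+0+1+0+1+1+0+0+0+0+0+0+1+1+0+0+0+0+1+1+0+0+0+0+0+0+1+1+1+0 mod 2 = 0
  s[3] = (0000000111111110000000011111111)·(0101011110100110111110000111110) mod 2 = 0+0+0+0+0+0+0+1+1+0+1+0+0+1+1+0+0+0+0+0+0+0+0+0+0+1+1+1+1+1+0 mod 2 = 0
  s[4] = (0000000000000001111111111111111)·(0101011110100110111110000111110) mod 2 = 0+0+0+0+0+0+0+0+0+0+0+0+0+0+0+0+1+1+1+1+1+0+0+0+0+1+1+1+1+1+0 mod 2 = 0
Syndrome = 11000
Non-zero syndrome: error at position 3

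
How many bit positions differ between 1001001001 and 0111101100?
XOR = 1110100101, count of 1s = 6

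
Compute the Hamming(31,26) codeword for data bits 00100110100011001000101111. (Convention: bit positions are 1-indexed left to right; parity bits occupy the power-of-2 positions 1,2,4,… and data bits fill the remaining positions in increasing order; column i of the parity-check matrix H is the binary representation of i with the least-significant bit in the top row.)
Codeword c = d · G (mod 2), d = 00100110100011001000101111:
  c[0] = d·G[:,0] = (00100110100011001000101111)·(11011010101101010101010101) mod 2 = 0+0+0+0+0+0+1+0+1+0+0+0+0+1+0+0+0+0+0+0+0+0+0+1+0+1 mod 2 = 1
  c[1] = d·G[:,1] = (00100110100011001000101111)·(10110110011011001100110011) mod 2 = 0+0+1+0+0+1+1+0+0+0+0+0+1+1+0+0+1+0+0+0+1+0+0+0+1+1 mod 2 = 1
  c[2] = d·G[:,2] = (00100110100011001000101111)·(10000000000000000000000000) mod 2 = 0+0+0+0+0+0+0+0+0+0+0+0+0+0+0+0+0+0+0+0+0+0+0+0+0+0 mod 2 = 0
  c[3] = d·G[:,3] = (00100110100011001000101111)·(01110001111000111100001111) mod 2 = 0+0+1+0+0+0+0+0+1+0+0+0+0+0+0+0+1+0+0+0+0+0+1+1+1+1 mod 2 = 1
  c[4] = d·G[:,4] = (00100110100011001000101111)·(01000000000000000000000000) mod 2 = 0+0+0+0+0+0+0+0+0+0+0+0+0+0+0+0+0+0+0+0+0+0+0+0+0+0 mod 2 = 0
  c[5] = d·G[:,5] = (00100110100011001000101111)·(00100000000000000000000000) mod 2 = 0+0+1+0+0+0+0+0+0+0+0+0+0+0+0+0+0+0+0+0+0+0+0+0+0+0 mod 2 = 1
  c[6] = d·G[:,6] = (00100110100011001000101111)·(00010000000000000000000000) mod 2 = 0+0+0+0+0+0+0+0+0+0+0+0+0+0+0+0+0+0+0+0+0+0+0+0+0+0 mod 2 = 0
  c[7] = d·G[:,7] = (00100110100011001000101111)·(00001111111000000011111111) mod 2 = 0+0+0+0+0+1+1+0+1+0+0+0+0+0+0+0+0+0+0+0+1+0+1+1+1+1 mod 2 = 0
  c[8] = d·G[:,8] = (00100110100011001000101111)·(00001000000000000000000000) mod 2 = 0+0+0+0+0+0+0+0+0+0+0+0+0+0+0+0+0+0+0+0+0+0+0+0+0+0 mod 2 = 0
  c[9] = d·G[:,9] = (00100110100011001000101111)·(00000100000000000000000000) mod 2 = 0+0+0+0+0+1+0+0+0+0+0+0+0+0+0+0+0+0+0+0+0+0+0+0+0+0 mod 2 = 1
  c[10] = d·G[:,10] = (00100110100011001000101111)·(00000010000000000000000000) mod 2 = 0+0+0+0+0+0+1+0+0+0+0+0+0+0+0+0+0+0+0+0+0+0+0+0+0+0 mod 2 = 1
  c[11] = d·G[:,11] = (00100110100011001000101111)·(00000001000000000000000000) mod 2 = 0+0+0+0+0+0+0+0+0+0+0+0+0+0+0+0+0+0+0+0+0+0+0+0+0+0 mod 2 = 0
  c[12] = d·G[:,12] = (00100110100011001000101111)·(00000000100000000000000000) mod 2 = 0+0+0+0+0+0+0+0+1+0+0+0+0+0+0+0+0+0+0+0+0+0+0+0+0+0 mod 2 = 1
  c[13] = d·G[:,13] = (00100110100011001000101111)·(00000000010000000000000000) mod 2 = 0+0+0+0+0+0+0+0+0+0+0+0+0+0+0+0+0+0+0+0+0+0+0+0+0+0 mod 2 = 0
  c[14] = d·G[:,14] = (00100110100011001000101111)·(00000000001000000000000000) mod 2 = 0+0+0+0+0+0+0+0+0+0+0+0+0+0+0+0+0+0+0+0+0+0+0+0+0+0 mod 2 = 0
  c[15] = d·G[:,15] = (00100110100011001000101111)·(00000000000111111111111111) mod 2 = 0+0+0+0+0+0+0+0+0+0+0+0+1+1+0+0+1+0+0+0+1+0+1+1+1+1 mod 2 = 0
  c[16] = d·G[:,16] = (00100110100011001000101111)·(00000000000100000000000000) mod 2 = 0+0+0+0+0+0+0+0+0+0+0+0+0+0+0+0+0+0+0+0+0+0+0+0+0+0 mod 2 = 0
  c[17] = d·G[:,17] = (00100110100011001000101111)·(00000000000010000000000000) mod 2 = 0+0+0+0+0+0+0+0+0+0+0+0+1+0+0+0+0+0+0+0+0+0+0+0+0+0 mod 2 = 1
  c[18] = d·G[:,18] = (00100110100011001000101111)·(00000000000001000000000000) mod 2 = 0+0+0+0+0+0+0+0+0+0+0+0+0+1+0+0+0+0+0+0+0+0+0+0+0+0 mod 2 = 1
  c[19] = d·G[:,19] = (00100110100011001000101111)·(00000000000000100000000000) mod 2 = 0+0+0+0+0+0+0+0+0+0+0+0+0+0+0+0+0+0+0+0+0+0+0+0+0+0 mod 2 = 0
  c[20] = d·G[:,20] = (00100110100011001000101111)·(00000000000000010000000000) mod 2 = 0+0+0+0+0+0+0+0+0+0+0+0+0+0+0+0+0+0+0+0+0+0+0+0+0+0 mod 2 = 0
  c[21] = d·G[:,21] = (00100110100011001000101111)·(00000000000000001000000000) mod 2 = 0+0+0+0+0+0+0+0+0+0+0+0+0+0+0+0+1+0+0+0+0+0+0+0+0+0 mod 2 = 1
  c[22] = d·G[:,22] = (00100110100011001000101111)·(00000000000000000100000000) mod 2 = 0+0+0+0+0+0+0+0+0+0+0+0+0+0+0+0+0+0+0+0+0+0+0+0+0+0 mod 2 = 0
  c[23] = d·G[:,23] = (00100110100011001000101111)·(00000000000000000010000000) mod 2 = 0+0+0+0+0+0+0+0+0+0+0+0+0+0+0+0+0+0+0+0+0+0+0+0+0+0 mod 2 = 0
  c[24] = d·G[:,24] = (00100110100011001000101111)·(00000000000000000001000000) mod 2 = 0+0+0+0+0+0+0+0+0+0+0+0+0+0+0+0+0+0+0+0+0+0+0+0+0+0 mod 2 = 0
  c[25] = d·G[:,25] = (00100110100011001000101111)·(00000000000000000000100000) mod 2 = 0+0+0+0+0+0+0+0+0+0+0+0+0+0+0+0+0+0+0+0+1+0+0+0+0+0 mod 2 = 1
  c[26] = d·G[:,26] = (00100110100011001000101111)·(00000000000000000000010000) mod 2 = 0+0+0+0+0+0+0+0+0+0+0+0+0+0+0+0+0+0+0+0+0+0+0+0+0+0 mod 2 = 0
  c[27] = d·G[:,27] = (00100110100011001000101111)·(00000000000000000000001000) mod 2 = 0+0+0+0+0+0+0+0+0+0+0+0+0+0+0+0+0+0+0+0+0+0+1+0+0+0 mod 2 = 1
  c[28] = d·G[:,28] = (00100110100011001000101111)·(00000000000000000000000100) mod 2 = 0+0+0+0+0+0+0+0+0+0+0+0+0+0+0+0+0+0+0+0+0+0+0+1+0+0 mod 2 = 1
  c[29] = d·G[:,29] = (00100110100011001000101111)·(00000000000000000000000010) mod 2 = 0+0+0+0+0+0+0+0+0+0+0+0+0+0+0+0+0+0+0+0+0+0+0+0+1+0 mod 2 = 1
  c[30] = d·G[:,30] = (00100110100011001000101111)·(00000000000000000000000001) mod 2 = 0+0+0+0+0+0+0+0+0+0+0+0+0+0+0+0+0+0+0+0+0+0+0+0+0+1 mod 2 = 1
Codeword = 1101010001101000011001000101111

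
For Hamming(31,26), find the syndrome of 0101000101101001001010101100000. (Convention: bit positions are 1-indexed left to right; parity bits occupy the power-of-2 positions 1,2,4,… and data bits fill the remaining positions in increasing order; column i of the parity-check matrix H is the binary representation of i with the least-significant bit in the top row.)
Syndrome s = H · r^T (mod 2), r = 0101000101101001001010101100000:
  s[0] = (1010101010101010101010101010101)·(0101000101101001001010101100000) mod 2 = 0+0+0+0+0+0+0+0+0+0+1+0+1+0+0+0+0+0+1+0+1+0+1+0+1+0+0+0+0+0+0 mod 2 = 0
  s[1] = (0110011001100110011001100110011)·(0101000101101001001010101100000) mod 2 = 0+1+0+0+0+0+0+0+0+1+1+0+0+0+0+0+0+0+1+0+0+0+1+0+0+1+0+0+0+0+0 mod 2 = 0
  s[2] = (0001111000011110000111100001111)·(0101000101101001001010101100000) mod 2 = 0+0+0+1+0+0+0+0+0+0+0+0+1+0+0+0+0+0+0+0+1+0+1+0+0+0+0+0+0+0+0 mod 2 = 0
  s[3] = (0000000111111110000000011111111)·(0101000101101001001010101100000) mod 2 = 0+0+0+0+0+0+0+1+0+1+1+0+1+0+0+0+0+0+0+0+0+0+0+0+1+1+0+0+0+0+0 mod 2 = 0
  s[4] = (0000000000000001111111111111111)·(0101000101101001001010101100000) mod 2 = 0+0+0+0+0+0+0+0+0+0+0+0+0+0+0+1+0+0+1+0+1+0+1+0+1+1+0+0+0+0+0 mod 2 = 0
Syndrome = 00000
s = 0: no error detected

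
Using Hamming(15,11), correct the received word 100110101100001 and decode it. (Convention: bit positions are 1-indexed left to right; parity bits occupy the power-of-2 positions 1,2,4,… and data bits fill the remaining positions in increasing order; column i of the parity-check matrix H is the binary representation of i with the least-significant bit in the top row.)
Syndrome s = H · r^T (mod 2), r = 100110101100001:
  s[0] = (101010101010101)·(100110101100001) mod 2 = 1+0+0+0+1+0+1+0+1+0+0+0+0+0+1 mod 2 = 1
  s[1] = (011001100110011)·(100110101100001) mod 2 = 0+0+0+0+0+0+1+0+0+1+0+0+0+0+1 mod 2 = 1
  s[2] = (000111100001111)·(100110101100001) mod 2 = 0+0+0+1+1+0+1+0+0+0+0+0+0+0+1 mod 2 = 0
  s[3] = (000000011111111)·(100110101100001) mod 2 = 0+0+0+0+0+0+0+0+1+1+0+0+0+0+1 mod 2 = 1
Syndrome = 1101
Column 11 of H equals this syndrome → error at bit 11 (1-indexed).
Flip bit 11: 100110101100001 → 100110101110001
Extract data bits at positions {3,5,6,7,9,10,11,12,13,14,15}: 01011110001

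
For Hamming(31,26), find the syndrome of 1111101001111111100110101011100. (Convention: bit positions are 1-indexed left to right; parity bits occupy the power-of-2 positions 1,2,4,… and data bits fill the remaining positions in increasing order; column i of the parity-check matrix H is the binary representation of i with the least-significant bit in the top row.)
Syndrome s = H · r^T (mod 2), r = 1111101001111111100110101011100:
  s[0] = (1010101010101010101010101010101)·(1111101001111111100110101011100) mod 2 = 1+0+1+0+1+0+1+0+0+0+1+0+1+0+1+0+1+0+0+0+1+0+1+0+1+0+1+0+1+0+0 mod 2 = 1
  s[1] = (0110011001100110011001100110011)·(1111101001111111100110101011100) mod 2 = 0+1+1+0+0+0+1+0+0+1+1+0+0+1+1+0+0+0+0+0+0+0+1+0+0+0+1+0+0+0+0 mod 2 = 1
  s[2] = (0001111000011110000111100001111)·(1111101001111111100110101011100) mod 2 = 0+0+0+1+1+0+1+0+0+0+0+1+1+1+1+0+0+0+0+1+1+0+1+0+0+0+0+1+1+0+0 mod 2 = 0
  s[3] = (0000000111111110000000011111111)·(1111101001111111100110101011100) mod 2 = 0+0+0+0+0+0+0+0+0+1+1+1+1+1+1+0+0+0+0+0+0+0+0+0+1+0+1+1+1+0+0 mod 2 = 0
  s[4] = (0000000000000001111111111111111)·(1111101001111111100110101011100) mod 2 = 0+0+0+0+0+0+0+0+0+0+0+0+0+0+0+1+1+0+0+1+1+0+1+0+1+0+1+1+1+0+0 mod 2 = 1
Syndrome = 11001
Non-zero syndrome: error at position 19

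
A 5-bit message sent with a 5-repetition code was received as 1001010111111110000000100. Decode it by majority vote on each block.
Split into 5-bit blocks and majority-vote each:
  block 1 = 10010: 2 ones, 3 zeros → 0
  block 2 = 10111: 4 ones, 1 zeros → 1
  block 3 = 11111: 5 ones, 0 zeros → 1
  block 4 = 00000: 0 ones, 5 zeros → 0
  block 5 = 00100: 1 ones, 4 zeros → 0
Decoded = 01100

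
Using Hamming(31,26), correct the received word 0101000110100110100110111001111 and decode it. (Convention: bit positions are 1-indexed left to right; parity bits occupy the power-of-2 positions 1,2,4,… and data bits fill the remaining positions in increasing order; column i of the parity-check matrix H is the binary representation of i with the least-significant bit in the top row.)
Syndrome s = H · r^T (mod 2), r = 0101000110100110100110111001111:
  s[0] = (1010101010101010101010101010101)·(0101000110100110100110111001111) mod 2 = 0+0+0+0+0+0+0+0+1+0+1+0+0+0+1+0+1+0+0+0+1+0+1+0+1+0+0+0+1+0+1 mod 2 = 1
  s[1] = (0110011001100110011001100110011)·(0101000110100110100110111001111) mod 2 = 0+1+0+0+0+0+0+0+0+0+1+0+0+1+1+0+0+0+0+0+0+0+1+0+0+0+0+0+0+1+1 mod 2 = 1
  s[2] = (0001111000011110000111100001111)·(0101000110100110100110111001111) mod 2 = 0+0+0+1+0+0+0+0+0+0+0+0+0+1+1+0+0+0+0+1+1+0+1+0+0+0+0+1+1+1+1 mod 2 = 0
  s[3] = (0000000111111110000000011111111)·(0101000110100110100110111001111) mod 2 = 0+0+0+0+0+0+0+1+1+0+1+0+0+1+1+0+0+0+0+0+0+0+0+1+1+0+0+1+1+1+1 mod 2 = 1
  s[4] = (0000000000000001111111111111111)·(0101000110100110100110111001111) mod 2 = 0+0+0+0+0+0+0+0+0+0+0+0+0+0+0+0+1+0+0+1+1+0+1+1+1+0+0+1+1+1+1 mod 2 = 0
Syndrome = 11010
Column 11 of H equals this syndrome → error at bit 11 (1-indexed).
Flip bit 11: 0101000110100110100110111001111 → 0101000110000110100110111001111
Extract data bits at positions {3,5,6,7,9,10,11,12,13,14,15,17,18,19,20,21,22,23,24,25,26,27,28,29,30,31}: 00001000011100110111001111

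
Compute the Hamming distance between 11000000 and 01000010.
XOR = 10000010, count of 1s = 2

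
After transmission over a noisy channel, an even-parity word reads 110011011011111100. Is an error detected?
Sum of received bits: 1+1+0+0+1+1+0+1+1+0+1+1+1+1+1+1+0+0 = 12; 12 mod 2 = 0. Result is 0 → no error detected.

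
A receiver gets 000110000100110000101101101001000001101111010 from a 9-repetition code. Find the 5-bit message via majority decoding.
Split into 9-bit blocks and majority-vote each:
  block 1 = 000110000: 2 ones, 7 zeros → 0
  block 2 = 100110000: 3 ones, 6 zeros → 0
  block 3 = 101101101: 6 ones, 3 zeros → 1
  block 4 = 001000001: 2 ones, 7 zeros → 0
  block 5 = 101111010: 6 ones, 3 zeros → 1
Decoded = 00101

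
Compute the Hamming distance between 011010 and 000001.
XOR = 011011, count of 1s = 4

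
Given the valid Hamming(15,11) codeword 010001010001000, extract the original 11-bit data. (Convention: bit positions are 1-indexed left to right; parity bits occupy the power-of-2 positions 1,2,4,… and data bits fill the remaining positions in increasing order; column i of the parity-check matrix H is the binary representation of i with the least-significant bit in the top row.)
Parity bits occupy power-of-2 positions; data bits are at positions {3,5,6,7,9,10,11,12,13,14,15} (1-indexed).
Extract: c[3]=0 c[5]=0 c[6]=1 c[7]=0 c[9]=0 c[10]=0 c[11]=0 c[12]=1 c[13]=0 c[14]=0 c[15]=0
Data = 00100001000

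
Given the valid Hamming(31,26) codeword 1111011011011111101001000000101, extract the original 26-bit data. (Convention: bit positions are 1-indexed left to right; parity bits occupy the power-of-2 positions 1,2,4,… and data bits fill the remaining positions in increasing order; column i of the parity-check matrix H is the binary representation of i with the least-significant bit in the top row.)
Parity bits occupy power-of-2 positions; data bits are at positions {3,5,6,7,9,10,11,12,13,14,15,17,18,19,20,21,22,23,24,25,26,27,28,29,30,31} (1-indexed).
Extract: c[3]=1 c[5]=0 c[6]=1 c[7]=1 c[9]=1 c[10]=1 c[11]=0 c[12]=1 c[13]=1 c[14]=1 c[15]=1 c[17]=1 c[18]=0 c[19]=1 c[20]=0 c[21]=0 c[22]=1 c[23]=0 c[24]=0 c[25]=0 c[26]=0 c[27]=0 c[28]=0 c[29]=1 c[30]=0 c[31]=1
Data = 10111101111101001000000101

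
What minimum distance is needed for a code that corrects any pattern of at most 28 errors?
Correcting t errors requires d_min ≥ 2t + 1 = 2·28 + 1 = 57.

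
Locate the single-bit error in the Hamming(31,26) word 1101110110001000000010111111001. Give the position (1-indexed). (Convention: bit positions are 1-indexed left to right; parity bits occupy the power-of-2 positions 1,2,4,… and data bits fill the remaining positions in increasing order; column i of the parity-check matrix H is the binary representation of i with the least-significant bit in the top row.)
Syndrome s = H · r^T (mod 2), r = 1101110110001000000010111111001:
  s[0] = (1010101010101010101010101010101)·(1101110110001000000010111111001) mod 2 = 1+0+0+0+1+0+0+0+1+0+0+0+1+0+0+0+0+0+0+0+1+0+1+0+1+0+1+0+0+0+1 mod 2 = 1
  s[1] = (0110011001100110011001100110011)·(1101110110001000000010111111001) mod 2 = 0+1+0+0+0+1+0+0+0+0+0+0+0+0+0+0+0+0+0+0+0+0+1+0+0+1+1+0+0+0+1 mod 2 = 0
  s[2] = (0001111000011110000111100001111)·(1101110110001000000010111111001) mod 2 = 0+0+0+1+1+1+0+0+0+0+0+0+1+0+0+0+0+0+0+0+1+0+1+0+0+0+0+1+0+0+1 mod 2 = 0
  s[3] = (0000000111111110000000011111111)·(1101110110001000000010111111001) mod 2 = 0+0+0+0+0+0+0+1+1+0+0+0+1+0+0+0+0+0+0+0+0+0+0+1+1+1+1+1+0+0+1 mod 2 = 1
  s[4] = (0000000000000001111111111111111)·(1101110110001000000010111111001) mod 2 = 0+0+0+0+0+0+0+0+0+0+0+0+0+0+0+0+0+0+0+0+1+0+1+1+1+1+1+1+0+0+1 mod 2 = 0
Syndrome = 10010
Column i of H is the binary representation of i, so the syndrome is the binary index of the flipped bit.
Read s = 10010 with s[0] as LSB: 1·2^0 + 0·2^1 + 0·2^2 + 1·2^3 + 0·2^4 = 9.
Error is at bit position 9.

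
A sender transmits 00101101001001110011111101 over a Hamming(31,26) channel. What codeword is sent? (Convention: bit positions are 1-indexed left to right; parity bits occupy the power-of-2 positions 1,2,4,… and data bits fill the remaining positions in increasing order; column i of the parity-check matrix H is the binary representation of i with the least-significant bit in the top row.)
Codeword c = d · G (mod 2), d = 00101101001001110011111101:
  c[0] = d·G[:,0] = (00101101001001110011111101)·(11011010101101010101010101) mod 2 = 0+0+0+0+1+0+0+0+0+0+1+0+0+1+0+1+0+0+0+1+0+1+0+1+0+1 mod 2 = 0
  c[1] = d·G[:,1] = (00101101001001110011111101)·(10110110011011001100110011) mod 2 = 0+0+1+0+0+1+0+0+0+0+1+0+0+1+0+0+0+0+0+0+1+1+0+0+0+1 mod 2 = 1
  c[2] = d·G[:,2] = (00101101001001110011111101)·(10000000000000000000000000) mod 2 = 0+0+0+0+0+0+0+0+0+0+0+0+0+0+0+0+0+0+0+0+0+0+0+0+0+0 mod 2 = 0
  c[3] = d·G[:,3] = (00101101001001110011111101)·(01110001111000111100001111) mod 2 = 0+0+1+0+0+0+0+1+0+0+1+0+0+0+1+1+0+0+0+0+0+0+1+1+0+1 mod 2 = 0
  c[4] = d·G[:,4] = (00101101001001110011111101)·(01000000000000000000000000) mod 2 = 0+0+0+0+0+0+0+0+0+0+0+0+0+0+0+0+0+0+0+0+0+0+0+0+0+0 mod 2 = 0
  c[5] = d·G[:,5] = (00101101001001110011111101)·(00100000000000000000000000) mod 2 = 0+0+1+0+0+0+0+0+0+0+0+0+0+0+0+0+0+0+0+0+0+0+0+0+0+0 mod 2 = 1
  c[6] = d·G[:,6] = (00101101001001110011111101)·(00010000000000000000000000) mod 2 = 0+0+0+0+0+0+0+0+0+0+0+0+0+0+0+0+0+0+0+0+0+0+0+0+0+0 mod 2 = 0
  c[7] = d·G[:,7] = (00101101001001110011111101)·(00001111111000000011111111) mod 2 = 0+0+0+0+1+1+0+1+0+0+1+0+0+0+0+0+0+0+1+1+1+1+1+1+0+1 mod 2 = 1
  c[8] = d·G[:,8] = (00101101001001110011111101)·(00001000000000000000000000) mod 2 = 0+0+0+0+1+0+0+0+0+0+0+0+0+0+0+0+0+0+0+0+0+0+0+0+0+0 mod 2 = 1
  c[9] = d·G[:,9] = (00101101001001110011111101)·(00000100000000000000000000) mod 2 = 0+0+0+0+0+1+0+0+0+0+0+0+0+0+0+0+0+0+0+0+0+0+0+0+0+0 mod 2 = 1
  c[10] = d·G[:,10] = (00101101001001110011111101)·(00000010000000000000000000) mod 2 = 0+0+0+0+0+0+0+0+0+0+0+0+0+0+0+0+0+0+0+0+0+0+0+0+0+0 mod 2 = 0
  c[11] = d·G[:,11] = (00101101001001110011111101)·(00000001000000000000000000) mod 2 = 0+0+0+0+0+0+0+1+0+0+0+0+0+0+0+0+0+0+0+0+0+0+0+0+0+0 mod 2 = 1
  c[12] = d·G[:,12] = (00101101001001110011111101)·(00000000100000000000000000) mod 2 = 0+0+0+0+0+0+0+0+0+0+0+0+0+0+0+0+0+0+0+0+0+0+0+0+0+0 mod 2 = 0
  c[13] = d·G[:,13] = (00101101001001110011111101)·(00000000010000000000000000) mod 2 = 0+0+0+0+0+0+0+0+0+0+0+0+0+0+0+0+0+0+0+0+0+0+0+0+0+0 mod 2 = 0
  c[14] = d·G[:,14] = (00101101001001110011111101)·(00000000001000000000000000) mod 2 = 0+0+0+0+0+0+0+0+0+0+1+0+0+0+0+0+0+0+0+0+0+0+0+0+0+0 mod 2 = 1
  c[15] = d·G[:,15] = (00101101001001110011111101)·(00000000000111111111111111) mod 2 = 0+0+0+0+0+0+0+0+0+0+0+0+0+1+1+1+0+0+1+1+1+1+1+1+0+1 mod 2 = 0
  c[16] = d·G[:,16] = (00101101001001110011111101)·(00000000000100000000000000) mod 2 = 0+0+0+0+0+0+0+0+0+0+0+0+0+0+0+0+0+0+0+0+0+0+0+0+0+0 mod 2 = 0
  c[17] = d·G[:,17] = (00101101001001110011111101)·(00000000000010000000000000) mod 2 = 0+0+0+0+0+0+0+0+0+0+0+0+0+0+0+0+0+0+0+0+0+0+0+0+0+0 mod 2 = 0
  c[18] = d·G[:,18] = (00101101001001110011111101)·(00000000000001000000000000) mod 2 = 0+0+0+0+0+0+0+0+0+0+0+0+0+1+0+0+0+0+0+0+0+0+0+0+0+0 mod 2 = 1
  c[19] = d·G[:,19] = (00101101001001110011111101)·(00000000000000100000000000) mod 2 = 0+0+0+0+0+0+0+0+0+0+0+0+0+0+1+0+0+0+0+0+0+0+0+0+0+0 mod 2 = 1
  c[20] = d·G[:,20] = (00101101001001110011111101)·(00000000000000010000000000) mod 2 = 0+0+0+0+0+0+0+0+0+0+0+0+0+0+0+1+0+0+0+0+0+0+0+0+0+0 mod 2 = 1
  c[21] = d·G[:,21] = (00101101001001110011111101)·(00000000000000001000000000) mod 2 = 0+0+0+0+0+0+0+0+0+0+0+0+0+0+0+0+0+0+0+0+0+0+0+0+0+0 mod 2 = 0
  c[22] = d·G[:,22] = (00101101001001110011111101)·(00000000000000000100000000) mod 2 = 0+0+0+0+0+0+0+0+0+0+0+0+0+0+0+0+0+0+0+0+0+0+0+0+0+0 mod 2 = 0
  c[23] = d·G[:,23] = (00101101001001110011111101)·(00000000000000000010000000) mod 2 = 0+0+0+0+0+0+0+0+0+0+0+0+0+0+0+0+0+0+1+0+0+0+0+0+0+0 mod 2 = 1
  c[24] = d·G[:,24] = (00101101001001110011111101)·(00000000000000000001000000) mod 2 = 0+0+0+0+0+0+0+0+0+0+0+0+0+0+0+0+0+0+0+1+0+0+0+0+0+0 mod 2 = 1
  c[25] = d·G[:,25] = (00101101001001110011111101)·(00000000000000000000100000) mod 2 = 0+0+0+0+0+0+0+0+0+0+0+0+0+0+0+0+0+0+0+0+1+0+0+0+0+0 mod 2 = 1
  c[26] = d·G[:,26] = (00101101001001110011111101)·(00000000000000000000010000) mod 2 = 0+0+0+0+0+0+0+0+0+0+0+0+0+0+0+0+0+0+0+0+0+1+0+0+0+0 mod 2 = 1
  c[27] = d·G[:,27] = (00101101001001110011111101)·(00000000000000000000001000) mod 2 = 0+0+0+0+0+0+0+0+0+0+0+0+0+0+0+0+0+0+0+0+0+0+1+0+0+0 mod 2 = 1
  c[28] = d·G[:,28] = (00101101001001110011111101)·(00000000000000000000000100) mod 2 = 0+0+0+0+0+0+0+0+0+0+0+0+0+0+0+0+0+0+0+0+0+0+0+1+0+0 mod 2 = 1
  c[29] = d·G[:,29] = (00101101001001110011111101)·(00000000000000000000000010) mod 2 = 0+0+0+0+0+0+0+0+0+0+0+0+0+0+0+0+0+0+0+0+0+0+0+0+0+0 mod 2 = 0
  c[30] = d·G[:,30] = (00101101001001110011111101)·(00000000000000000000000001) mod 2 = 0+0+0+0+0+0+0+0+0+0+0+0+0+0+0+0+0+0+0+0+0+0+0+0+0+1 mod 2 = 1
Codeword = 0100010111010010001110011111101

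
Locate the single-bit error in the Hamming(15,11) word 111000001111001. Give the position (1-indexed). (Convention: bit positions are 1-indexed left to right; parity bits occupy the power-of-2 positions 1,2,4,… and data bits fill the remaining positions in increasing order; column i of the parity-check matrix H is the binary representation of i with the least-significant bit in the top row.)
Syndrome s = H · r^T (mod 2), r = 111000001111001:
  s[0] = (101010101010101)·(111000001111001) mod 2 = 1+0+1+0+0+0+0+0+1+0+1+0+0+0+1 mod 2 = 1
  s[1] = (011001100110011)·(111000001111001) mod 2 = 0+1+1+0+0+0+0+0+0+1+1+0+0+0+1 mod 2 = 1
  s[2] = (000111100001111)·(111000001111001) mod 2 = 0+0+0+0+0+0+0+0+0+0+0+1+0+0+1 mod 2 = 0
  s[3] = (000000011111111)·(111000001111001) mod 2 = 0+0+0+0+0+0+0+0+1+1+1+1+0+0+1 mod 2 = 1
Syndrome = 1101
Column i of H is the binary representation of i, so the syndrome is the binary index of the flipped bit.
Read s = 1101 with s[0] as LSB: 1·2^0 + 1·2^1 + 0·2^2 + 1·2^3 = 11.
Error is at bit position 11.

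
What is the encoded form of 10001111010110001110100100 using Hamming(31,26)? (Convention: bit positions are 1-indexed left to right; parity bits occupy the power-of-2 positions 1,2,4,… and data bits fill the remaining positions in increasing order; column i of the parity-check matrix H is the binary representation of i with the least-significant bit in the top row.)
Codeword c = d · G (mod 2), d = 10001111010110001110100100:
  c[0] = d·G[:,0] = (10001111010110001110100100)·(11011010101101010101010101) mod 2 = 1+0+0+0+1+0+1+0+0+0+0+1+0+0+0+0+0+1+0+0+0+0+0+1+0+0 mod 2 = 0
  c[1] = d·G[:,1] = (10001111010110001110100100)·(10110110011011001100110011) mod 2 = 1+0+0+0+0+1+1+0+0+1+0+0+1+0+0+0+1+1+0+0+1+0+0+0+0+0 mod 2 = 0
  c[2] = d·G[:,2] = (10001111010110001110100100)·(10000000000000000000000000) mod 2 = 1+0+0+0+0+0+0+0+0+0+0+0+0+0+0+0+0+0+0+0+0+0+0+0+0+0 mod 2 = 1
  c[3] = d·G[:,3] = (10001111010110001110100100)·(01110001111000111100001111) mod 2 = 0+0+0+0+0+0+0+1+0+1+0+0+0+0+0+0+1+1+0+0+0+0+0+1+0+0 mod 2 = 1
  c[4] = d·G[:,4] = (10001111010110001110100100)·(01000000000000000000000000) mod 2 = 0+0+0+0+0+0+0+0+0+0+0+0+0+0+0+0+0+0+0+0+0+0+0+0+0+0 mod 2 = 0
  c[5] = d·G[:,5] = (10001111010110001110100100)·(00100000000000000000000000) mod 2 = 0+0+0+0+0+0+0+0+0+0+0+0+0+0+0+0+0+0+0+0+0+0+0+0+0+0 mod 2 = 0
  c[6] = d·G[:,6] = (10001111010110001110100100)·(00010000000000000000000000) mod 2 = 0+0+0+0+0+0+0+0+0+0+0+0+0+0+0+0+0+0+0+0+0+0+0+0+0+0 mod 2 = 0
  c[7] = d·G[:,7] = (10001111010110001110100100)·(00001111111000000011111111) mod 2 = 0+0+0+0+1+1+1+1+0+1+0+0+0+0+0+0+0+0+1+0+1+0+0+1+0+0 mod 2 = 0
  c[8] = d·G[:,8] = (10001111010110001110100100)·(00001000000000000000000000) mod 2 = 0+0+0+0+1+0+0+0+0+0+0+0+0+0+0+0+0+0+0+0+0+0+0+0+0+0 mod 2 = 1
  c[9] = d·G[:,9] = (10001111010110001110100100)·(00000100000000000000000000) mod 2 = 0+0+0+0+0+1+0+0+0+0+0+0+0+0+0+0+0+0+0+0+0+0+0+0+0+0 mod 2 = 1
  c[10] = d·G[:,10] = (10001111010110001110100100)·(00000010000000000000000000) mod 2 = 0+0+0+0+0+0+1+0+0+0+0+0+0+0+0+0+0+0+0+0+0+0+0+0+0+0 mod 2 = 1
  c[11] = d·G[:,11] = (10001111010110001110100100)·(00000001000000000000000000) mod 2 = 0+0+0+0+0+0+0+1+0+0+0+0+0+0+0+0+0+0+0+0+0+0+0+0+0+0 mod 2 = 1
  c[12] = d·G[:,12] = (10001111010110001110100100)·(00000000100000000000000000) mod 2 = 0+0+0+0+0+0+0+0+0+0+0+0+0+0+0+0+0+0+0+0+0+0+0+0+0+0 mod 2 = 0
  c[13] = d·G[:,13] = (10001111010110001110100100)·(00000000010000000000000000) mod 2 = 0+0+0+0+0+0+0+0+0+1+0+0+0+0+0+0+0+0+0+0+0+0+0+0+0+0 mod 2 = 1
  c[14] = d·G[:,14] = (10001111010110001110100100)·(00000000001000000000000000) mod 2 = 0+0+0+0+0+0+0+0+0+0+0+0+0+0+0+0+0+0+0+0+0+0+0+0+0+0 mod 2 = 0
  c[15] = d·G[:,15] = (10001111010110001110100100)·(00000000000111111111111111) mod 2 = 0+0+0+0+0+0+0+0+0+0+0+1+1+0+0+0+1+1+1+0+1+0+0+1+0+0 mod 2 = 1
  c[16] = d·G[:,16] = (10001111010110001110100100)·(00000000000100000000000000) mod 2 = 0+0+0+0+0+0+0+0+0+0+0+1+0+0+0+0+0+0+0+0+0+0+0+0+0+0 mod 2 = 1
  c[17] = d·G[:,17] = (10001111010110001110100100)·(00000000000010000000000000) mod 2 = 0+0+0+0+0+0+0+0+0+0+0+0+1+0+0+0+0+0+0+0+0+0+0+0+0+0 mod 2 = 1
  c[18] = d·G[:,18] = (10001111010110001110100100)·(00000000000001000000000000) mod 2 = 0+0+0+0+0+0+0+0+0+0+0+0+0+0+0+0+0+0+0+0+0+0+0+0+0+0 mod 2 = 0
  c[19] = d·G[:,19] = (10001111010110001110100100)·(00000000000000100000000000) mod 2 = 0+0+0+0+0+0+0+0+0+0+0+0+0+0+0+0+0+0+0+0+0+0+0+0+0+0 mod 2 = 0
  c[20] = d·G[:,20] = (10001111010110001110100100)·(00000000000000010000000000) mod 2 = 0+0+0+0+0+0+0+0+0+0+0+0+0+0+0+0+0+0+0+0+0+0+0+0+0+0 mod 2 = 0
  c[21] = d·G[:,21] = (10001111010110001110100100)·(00000000000000001000000000) mod 2 = 0+0+0+0+0+0+0+0+0+0+0+0+0+0+0+0+1+0+0+0+0+0+0+0+0+0 mod 2 = 1
  c[22] = d·G[:,22] = (10001111010110001110100100)·(00000000000000000100000000) mod 2 = 0+0+0+0+0+0+0+0+0+0+0+0+0+0+0+0+0+1+0+0+0+0+0+0+0+0 mod 2 = 1
  c[23] = d·G[:,23] = (10001111010110001110100100)·(00000000000000000010000000) mod 2 = 0+0+0+0+0+0+0+0+0+0+0+0+0+0+0+0+0+0+1+0+0+0+0+0+0+0 mod 2 = 1
  c[24] = d·G[:,24] = (10001111010110001110100100)·(00000000000000000001000000) mod 2 = 0+0+0+0+0+0+0+0+0+0+0+0+0+0+0+0+0+0+0+0+0+0+0+0+0+0 mod 2 = 0
  c[25] = d·G[:,25] = (10001111010110001110100100)·(00000000000000000000100000) mod 2 = 0+0+0+0+0+0+0+0+0+0+0+0+0+0+0+0+0+0+0+0+1+0+0+0+0+0 mod 2 = 1
  c[26] = d·G[:,26] = (10001111010110001110100100)·(00000000000000000000010000) mod 2 = 0+0+0+0+0+0+0+0+0+0+0+0+0+0+0+0+0+0+0+0+0+0+0+0+0+0 mod 2 = 0
  c[27] = d·G[:,27] = (10001111010110001110100100)·(00000000000000000000001000) mod 2 = 0+0+0+0+0+0+0+0+0+0+0+0+0+0+0+0+0+0+0+0+0+0+0+0+0+0 mod 2 = 0
  c[28] = d·G[:,28] = (10001111010110001110100100)·(00000000000000000000000100) mod 2 = 0+0+0+0+0+0+0+0+0+0+0+0+0+0+0+0+0+0+0+0+0+0+0+1+0+0 mod 2 = 1
  c[29] = d·G[:,29] = (10001111010110001110100100)·(00000000000000000000000010) mod 2 = 0+0+0+0+0+0+0+0+0+0+0+0+0+0+0+0+0+0+0+0+0+0+0+0+0+0 mod 2 = 0
  c[30] = d·G[:,30] = (10001111010110001110100100)·(00000000000000000000000001) mod 2 = 0+0+0+0+0+0+0+0+0+0+0+0+0+0+0+0+0+0+0+0+0+0+0+0+0+0 mod 2 = 0
Codeword = 0011000011110101110001110100100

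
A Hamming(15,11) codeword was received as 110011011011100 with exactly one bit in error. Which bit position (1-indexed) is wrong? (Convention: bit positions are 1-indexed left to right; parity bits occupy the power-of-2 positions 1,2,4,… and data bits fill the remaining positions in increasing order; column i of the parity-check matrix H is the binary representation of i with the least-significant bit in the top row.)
Syndrome s = H · r^T (mod 2), r = 110011011011100:
  s[0] = (101010101010101)·(110011011011100) mod 2 = 1+0+0+0+1+0+0+0+1+0+1+0+1+0+0 mod 2 = 1
  s[1] = (011001100110011)·(110011011011100) mod 2 = 0+1+0+0+0+1+0+0+0+0+1+0+0+0+0 mod 2 = 1
  s[2] = (000111100001111)·(110011011011100) mod 2 = 0+0+0+0+1+1+0+0+0+0+0+1+1+0+0 mod 2 = 0
  s[3] = (000000011111111)·(110011011011100) mod 2 = 0+0+0+0+0+0+0+1+1+0+1+1+1+0+0 mod 2 = 1
Syndrome = 1101
Column i of H is the binary representation of i, so the syndrome is the binary index of the flipped bit.
Read s = 1101 with s[0] as LSB: 1·2^0 + 1·2^1 + 0·2^2 + 1·2^3 = 11.
Error is at bit position 11.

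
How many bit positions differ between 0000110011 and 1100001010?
XOR = 1100111001, count of 1s = 6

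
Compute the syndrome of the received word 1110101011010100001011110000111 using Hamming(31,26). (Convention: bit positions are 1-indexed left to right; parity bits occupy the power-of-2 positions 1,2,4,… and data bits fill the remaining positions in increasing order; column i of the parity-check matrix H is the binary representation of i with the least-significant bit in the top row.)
Syndrome s = H · r^T (mod 2), r = 1110101011010100001011110000111:
  s[0] = (1010101010101010101010101010101)·(1110101011010100001011110000111) mod 2 = 1+0+1+0+1+0+1+0+1+0+0+0+0+0+0+0+0+0+1+0+1+0+1+0+0+0+0+0+1+0+1 mod 2 = 0
  s[1] = (0110011001100110011001100110011)·(1110101011010100001011110000111) mod 2 = 0+1+1+0+0+0+1+0+0+1+0+0+0+1+0+0+0+0+1+0+0+1+1+0+0+0+0+0+0+1+1 mod 2 = 0
  s[2] = (0001111000011110000111100001111)·(1110101011010100001011110000111) mod 2 = 0+0+0+0+1+0+1+0+0+0+0+1+0+1+0+0+0+0+0+0+1+1+1+0+0+0+0+0+1+1+1 mod 2 = 0
  s[3] = (0000000111111110000000011111111)·(1110101011010100001011110000111) mod 2 = 0+0+0+0+0+0+0+0+1+1+0+1+0+1+0+0+0+0+0+0+0+0+0+1+0+0+0+0+1+1+1 mod 2 = 0
  s[4] = (0000000000000001111111111111111)·(1110101011010100001011110000111) mod 2 = 0+0+0+0+0+0+0+0+0+0+0+0+0+0+0+0+0+0+1+0+1+1+1+1+0+0+0+0+1+1+1 mod 2 = 0
Syndrome = 00000
s = 0: no error detected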